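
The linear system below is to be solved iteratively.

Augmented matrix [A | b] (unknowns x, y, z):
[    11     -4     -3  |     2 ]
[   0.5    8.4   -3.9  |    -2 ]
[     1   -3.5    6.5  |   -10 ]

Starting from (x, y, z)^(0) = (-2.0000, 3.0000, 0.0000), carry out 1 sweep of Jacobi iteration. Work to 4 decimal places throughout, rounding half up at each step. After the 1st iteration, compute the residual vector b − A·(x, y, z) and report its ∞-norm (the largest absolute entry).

14.1891

Iteration 1:
  x = (2 - (-4)·3.0000 - (-3)·0.0000) / (11) = 1.2727
  y = (-2 - (0.5)·-2.0000 - (-3.9)·0.0000) / (8.4) = -0.1190
  z = (-10 - (1)·-2.0000 - (-3.5)·3.0000) / (6.5) = 0.3846
Residual b − A·x = (-11.3219, -0.1368, -14.1891); ∞-norm = 14.1891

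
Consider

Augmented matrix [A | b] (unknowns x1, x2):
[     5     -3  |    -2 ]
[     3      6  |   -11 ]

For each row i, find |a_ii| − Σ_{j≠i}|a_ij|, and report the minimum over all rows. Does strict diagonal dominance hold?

2

row 1: |5| − (3) = 2
row 2: |6| − (3) = 3
minimum over rows = 2 → strictly diagonally dominant (convergence guaranteed)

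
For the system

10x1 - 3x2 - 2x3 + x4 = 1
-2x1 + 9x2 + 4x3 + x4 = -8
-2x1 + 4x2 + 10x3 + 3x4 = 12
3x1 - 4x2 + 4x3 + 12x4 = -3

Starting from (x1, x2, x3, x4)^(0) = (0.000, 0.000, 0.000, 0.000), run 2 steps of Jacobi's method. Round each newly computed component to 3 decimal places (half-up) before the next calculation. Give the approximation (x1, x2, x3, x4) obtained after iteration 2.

Iteration 1:
  x1 = (1 - (-3)·0.000 - (-2)·0.000 - (1)·0.000) / (10) = 0.100
  x2 = (-8 - (-2)·0.000 - (4)·0.000 - (1)·0.000) / (9) = -0.889
  x3 = (12 - (-2)·0.000 - (4)·0.000 - (3)·0.000) / (10) = 1.200
  x4 = (-3 - (3)·0.000 - (-4)·0.000 - (4)·0.000) / (12) = -0.250
Iteration 2:
  x1 = (1 - (-3)·-0.889 - (-2)·1.200 - (1)·-0.250) / (10) = 0.098
  x2 = (-8 - (-2)·0.100 - (4)·1.200 - (1)·-0.250) / (9) = -1.372
  x3 = (12 - (-2)·0.100 - (4)·-0.889 - (3)·-0.250) / (10) = 1.651
  x4 = (-3 - (3)·0.100 - (-4)·-0.889 - (4)·1.200) / (12) = -0.971

(0.098, -1.372, 1.651, -0.971)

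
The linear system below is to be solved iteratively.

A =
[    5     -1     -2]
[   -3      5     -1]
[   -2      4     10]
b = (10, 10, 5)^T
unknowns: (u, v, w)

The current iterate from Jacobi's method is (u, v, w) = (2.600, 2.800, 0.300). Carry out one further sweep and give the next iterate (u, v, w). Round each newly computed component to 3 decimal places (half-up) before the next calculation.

(2.680, 3.620, -0.100)

One sweep:
  u = (10 - (-1)·2.800 - (-2)·0.300) / (5) = 2.680
  v = (10 - (-3)·2.600 - (-1)·0.300) / (5) = 3.620
  w = (5 - (-2)·2.600 - (4)·2.800) / (10) = -0.100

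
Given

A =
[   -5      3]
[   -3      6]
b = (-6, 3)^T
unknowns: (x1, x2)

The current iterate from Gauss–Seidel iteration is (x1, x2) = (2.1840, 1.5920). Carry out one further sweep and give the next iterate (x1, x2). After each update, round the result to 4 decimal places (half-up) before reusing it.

One sweep:
  x1 = (-6 - (3)·1.5920) / (-5) = 2.1552
  x2 = (3 - (-3)·2.1552) / (6) = 1.5776

(2.1552, 1.5776)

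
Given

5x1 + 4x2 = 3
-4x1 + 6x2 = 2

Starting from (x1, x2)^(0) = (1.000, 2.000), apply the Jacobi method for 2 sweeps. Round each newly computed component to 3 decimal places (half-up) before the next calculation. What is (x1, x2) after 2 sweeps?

(-0.200, -0.333)

Iteration 1:
  x1 = (3 - (4)·2.000) / (5) = -1.000
  x2 = (2 - (-4)·1.000) / (6) = 1.000
Iteration 2:
  x1 = (3 - (4)·1.000) / (5) = -0.200
  x2 = (2 - (-4)·-1.000) / (6) = -0.333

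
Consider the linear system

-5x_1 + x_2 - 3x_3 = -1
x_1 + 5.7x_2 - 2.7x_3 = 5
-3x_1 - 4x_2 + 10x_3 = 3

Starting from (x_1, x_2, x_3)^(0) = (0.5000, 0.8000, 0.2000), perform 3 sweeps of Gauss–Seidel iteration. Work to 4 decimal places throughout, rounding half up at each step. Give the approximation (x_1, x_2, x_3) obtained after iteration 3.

Iteration 1:
  x_1 = (-1 - (1)·0.8000 - (-3)·0.2000) / (-5) = 0.2400
  x_2 = (5 - (1)·0.2400 - (-2.7)·0.2000) / (5.7) = 0.9298
  x_3 = (3 - (-3)·0.2400 - (-4)·0.9298) / (10) = 0.7439
Iteration 2:
  x_1 = (-1 - (1)·0.9298 - (-3)·0.7439) / (-5) = -0.0604
  x_2 = (5 - (1)·-0.0604 - (-2.7)·0.7439) / (5.7) = 1.2402
  x_3 = (3 - (-3)·-0.0604 - (-4)·1.2402) / (10) = 0.7780
Iteration 3:
  x_1 = (-1 - (1)·1.2402 - (-3)·0.7780) / (-5) = -0.0188
  x_2 = (5 - (1)·-0.0188 - (-2.7)·0.7780) / (5.7) = 1.2490
  x_3 = (3 - (-3)·-0.0188 - (-4)·1.2490) / (10) = 0.7940

(-0.0188, 1.2490, 0.7940)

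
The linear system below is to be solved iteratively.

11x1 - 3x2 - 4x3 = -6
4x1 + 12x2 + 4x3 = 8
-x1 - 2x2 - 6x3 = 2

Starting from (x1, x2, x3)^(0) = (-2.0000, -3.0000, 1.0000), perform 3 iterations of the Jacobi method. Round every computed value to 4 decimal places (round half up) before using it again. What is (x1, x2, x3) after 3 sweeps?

Iteration 1:
  x1 = (-6 - (-3)·-3.0000 - (-4)·1.0000) / (11) = -1.0000
  x2 = (8 - (4)·-2.0000 - (4)·1.0000) / (12) = 1.0000
  x3 = (2 - (-1)·-2.0000 - (-2)·-3.0000) / (-6) = 1.0000
Iteration 2:
  x1 = (-6 - (-3)·1.0000 - (-4)·1.0000) / (11) = 0.0909
  x2 = (8 - (4)·-1.0000 - (4)·1.0000) / (12) = 0.6667
  x3 = (2 - (-1)·-1.0000 - (-2)·1.0000) / (-6) = -0.5000
Iteration 3:
  x1 = (-6 - (-3)·0.6667 - (-4)·-0.5000) / (11) = -0.5454
  x2 = (8 - (4)·0.0909 - (4)·-0.5000) / (12) = 0.8030
  x3 = (2 - (-1)·0.0909 - (-2)·0.6667) / (-6) = -0.5707

(-0.5454, 0.8030, -0.5707)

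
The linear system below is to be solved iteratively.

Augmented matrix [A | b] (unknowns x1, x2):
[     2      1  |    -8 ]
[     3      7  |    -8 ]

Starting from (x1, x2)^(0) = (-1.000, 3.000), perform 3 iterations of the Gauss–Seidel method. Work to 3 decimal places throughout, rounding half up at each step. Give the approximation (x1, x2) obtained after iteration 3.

(-4.416, 0.750)

Iteration 1:
  x1 = (-8 - (1)·3.000) / (2) = -5.500
  x2 = (-8 - (3)·-5.500) / (7) = 1.214
Iteration 2:
  x1 = (-8 - (1)·1.214) / (2) = -4.607
  x2 = (-8 - (3)·-4.607) / (7) = 0.832
Iteration 3:
  x1 = (-8 - (1)·0.832) / (2) = -4.416
  x2 = (-8 - (3)·-4.416) / (7) = 0.750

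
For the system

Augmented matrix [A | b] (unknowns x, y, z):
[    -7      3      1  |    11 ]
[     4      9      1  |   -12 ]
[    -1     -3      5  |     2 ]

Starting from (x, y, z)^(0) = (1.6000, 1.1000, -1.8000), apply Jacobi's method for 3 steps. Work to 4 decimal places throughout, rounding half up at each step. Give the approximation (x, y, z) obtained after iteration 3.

(-2.0898, -0.2626, -0.5630)

Iteration 1:
  x = (11 - (3)·1.1000 - (1)·-1.8000) / (-7) = -1.3571
  y = (-12 - (4)·1.6000 - (1)·-1.8000) / (9) = -1.8444
  z = (2 - (-1)·1.6000 - (-3)·1.1000) / (5) = 1.3800
Iteration 2:
  x = (11 - (3)·-1.8444 - (1)·1.3800) / (-7) = -2.1647
  y = (-12 - (4)·-1.3571 - (1)·1.3800) / (9) = -0.8835
  z = (2 - (-1)·-1.3571 - (-3)·-1.8444) / (5) = -0.9781
Iteration 3:
  x = (11 - (3)·-0.8835 - (1)·-0.9781) / (-7) = -2.0898
  y = (-12 - (4)·-2.1647 - (1)·-0.9781) / (9) = -0.2626
  z = (2 - (-1)·-2.1647 - (-3)·-0.8835) / (5) = -0.5630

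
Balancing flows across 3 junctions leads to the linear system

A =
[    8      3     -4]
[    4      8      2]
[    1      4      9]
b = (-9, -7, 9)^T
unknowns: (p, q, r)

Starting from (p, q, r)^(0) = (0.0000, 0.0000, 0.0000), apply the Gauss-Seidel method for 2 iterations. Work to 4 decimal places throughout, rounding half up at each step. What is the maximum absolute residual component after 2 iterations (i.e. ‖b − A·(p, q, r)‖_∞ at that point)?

2.9662

Iteration 1:
  p = (-9 - (3)·0.0000 - (-4)·0.0000) / (8) = -1.1250
  q = (-7 - (4)·-1.1250 - (2)·0.0000) / (8) = -0.3125
  r = (9 - (1)·-1.1250 - (4)·-0.3125) / (9) = 1.2639
Iteration 2:
  p = (-9 - (3)·-0.3125 - (-4)·1.2639) / (8) = -0.3759
  q = (-7 - (4)·-0.3759 - (2)·1.2639) / (8) = -1.0030
  r = (9 - (1)·-0.3759 - (4)·-1.0030) / (9) = 1.4875
Residual b − A·x = (2.9662, -0.4474, 0.0004); ∞-norm = 2.9662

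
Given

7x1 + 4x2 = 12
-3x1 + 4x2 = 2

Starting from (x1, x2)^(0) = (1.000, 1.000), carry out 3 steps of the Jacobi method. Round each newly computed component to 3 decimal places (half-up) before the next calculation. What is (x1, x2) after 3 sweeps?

Iteration 1:
  x1 = (12 - (4)·1.000) / (7) = 1.143
  x2 = (2 - (-3)·1.000) / (4) = 1.250
Iteration 2:
  x1 = (12 - (4)·1.250) / (7) = 1.000
  x2 = (2 - (-3)·1.143) / (4) = 1.357
Iteration 3:
  x1 = (12 - (4)·1.357) / (7) = 0.939
  x2 = (2 - (-3)·1.000) / (4) = 1.250

(0.939, 1.250)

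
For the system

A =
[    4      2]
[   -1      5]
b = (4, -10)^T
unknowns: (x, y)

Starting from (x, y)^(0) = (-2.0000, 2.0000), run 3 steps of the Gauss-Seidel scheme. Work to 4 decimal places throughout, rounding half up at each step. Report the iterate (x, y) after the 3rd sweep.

Iteration 1:
  x = (4 - (2)·2.0000) / (4) = 0.0000
  y = (-10 - (-1)·0.0000) / (5) = -2.0000
Iteration 2:
  x = (4 - (2)·-2.0000) / (4) = 2.0000
  y = (-10 - (-1)·2.0000) / (5) = -1.6000
Iteration 3:
  x = (4 - (2)·-1.6000) / (4) = 1.8000
  y = (-10 - (-1)·1.8000) / (5) = -1.6400

(1.8000, -1.6400)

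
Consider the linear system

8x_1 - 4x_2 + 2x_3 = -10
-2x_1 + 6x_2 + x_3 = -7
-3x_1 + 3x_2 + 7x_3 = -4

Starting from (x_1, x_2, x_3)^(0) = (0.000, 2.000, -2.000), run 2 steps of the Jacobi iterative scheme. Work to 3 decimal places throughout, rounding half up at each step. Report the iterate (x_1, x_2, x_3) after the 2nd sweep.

(-1.309, -0.845, -0.107)

Iteration 1:
  x_1 = (-10 - (-4)·2.000 - (2)·-2.000) / (8) = 0.250
  x_2 = (-7 - (-2)·0.000 - (1)·-2.000) / (6) = -0.833
  x_3 = (-4 - (-3)·0.000 - (3)·2.000) / (7) = -1.429
Iteration 2:
  x_1 = (-10 - (-4)·-0.833 - (2)·-1.429) / (8) = -1.309
  x_2 = (-7 - (-2)·0.250 - (1)·-1.429) / (6) = -0.845
  x_3 = (-4 - (-3)·0.250 - (3)·-0.833) / (7) = -0.107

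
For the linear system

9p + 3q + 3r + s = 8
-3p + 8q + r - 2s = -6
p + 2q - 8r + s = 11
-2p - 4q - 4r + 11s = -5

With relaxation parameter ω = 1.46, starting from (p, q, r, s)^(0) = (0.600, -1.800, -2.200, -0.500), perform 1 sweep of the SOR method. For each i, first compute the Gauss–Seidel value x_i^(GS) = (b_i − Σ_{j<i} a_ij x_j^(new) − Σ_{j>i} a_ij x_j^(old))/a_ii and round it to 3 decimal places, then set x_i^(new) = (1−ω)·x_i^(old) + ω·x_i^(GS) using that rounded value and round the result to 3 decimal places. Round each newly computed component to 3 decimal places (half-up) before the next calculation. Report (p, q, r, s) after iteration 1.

Iteration 1:
  p: GS value = (8 - (3)·-1.800 - (3)·-2.200 - (1)·-0.500) / (9) = 2.278;  p ← (1−ω)·0.600 + ω·2.278 = 3.050
  q: GS value = (-6 - (-3)·3.050 - (1)·-2.200 - (-2)·-0.500) / (8) = 0.544;  q ← (1−ω)·-1.800 + ω·0.544 = 1.622
  r: GS value = (11 - (1)·3.050 - (2)·1.622 - (1)·-0.500) / (-8) = -0.651;  r ← (1−ω)·-2.200 + ω·-0.651 = 0.062
  s: GS value = (-5 - (-2)·3.050 - (-4)·1.622 - (-4)·0.062) / (11) = 0.712;  s ← (1−ω)·-0.500 + ω·0.712 = 1.270

(3.050, 1.622, 0.062, 1.270)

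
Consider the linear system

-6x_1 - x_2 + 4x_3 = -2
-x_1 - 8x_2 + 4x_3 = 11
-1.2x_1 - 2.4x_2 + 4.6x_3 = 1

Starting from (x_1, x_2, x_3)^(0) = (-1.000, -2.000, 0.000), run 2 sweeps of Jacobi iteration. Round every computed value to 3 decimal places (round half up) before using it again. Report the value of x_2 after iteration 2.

-2.002

Iteration 1:
  x_1 = (-2 - (-1)·-2.000 - (4)·0.000) / (-6) = 0.667
  x_2 = (11 - (-1)·-1.000 - (4)·0.000) / (-8) = -1.250
  x_3 = (1 - (-1.2)·-1.000 - (-2.4)·-2.000) / (4.6) = -1.087
Iteration 2:
  x_1 = (-2 - (-1)·-1.250 - (4)·-1.087) / (-6) = -0.183
  x_2 = (11 - (-1)·0.667 - (4)·-1.087) / (-8) = -2.002
  x_3 = (1 - (-1.2)·0.667 - (-2.4)·-1.250) / (4.6) = -0.261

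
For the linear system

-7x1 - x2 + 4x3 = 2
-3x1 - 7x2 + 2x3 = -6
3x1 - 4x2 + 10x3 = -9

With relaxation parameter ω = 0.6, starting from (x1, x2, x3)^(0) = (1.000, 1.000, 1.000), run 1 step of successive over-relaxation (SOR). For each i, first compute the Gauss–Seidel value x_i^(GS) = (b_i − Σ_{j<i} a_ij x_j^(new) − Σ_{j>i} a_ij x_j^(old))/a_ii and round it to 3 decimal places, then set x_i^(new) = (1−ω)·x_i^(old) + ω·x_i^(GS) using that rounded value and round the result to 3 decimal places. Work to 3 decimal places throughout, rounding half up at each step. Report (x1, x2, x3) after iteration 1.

Iteration 1:
  x1: GS value = (2 - (-1)·1.000 - (4)·1.000) / (-7) = 0.143;  x1 ← (1−ω)·1.000 + ω·0.143 = 0.486
  x2: GS value = (-6 - (-3)·0.486 - (2)·1.000) / (-7) = 0.935;  x2 ← (1−ω)·1.000 + ω·0.935 = 0.961
  x3: GS value = (-9 - (3)·0.486 - (-4)·0.961) / (10) = -0.661;  x3 ← (1−ω)·1.000 + ω·-0.661 = 0.003

(0.486, 0.961, 0.003)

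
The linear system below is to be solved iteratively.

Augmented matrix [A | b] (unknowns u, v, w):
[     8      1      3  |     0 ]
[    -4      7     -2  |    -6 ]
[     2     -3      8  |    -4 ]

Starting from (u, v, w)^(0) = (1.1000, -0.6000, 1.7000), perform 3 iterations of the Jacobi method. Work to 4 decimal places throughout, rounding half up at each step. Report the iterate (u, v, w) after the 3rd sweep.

(0.2817, -0.7363, -1.1348)

Iteration 1:
  u = (0 - (1)·-0.6000 - (3)·1.7000) / (8) = -0.5625
  v = (-6 - (-4)·1.1000 - (-2)·1.7000) / (7) = 0.2571
  w = (-4 - (2)·1.1000 - (-3)·-0.6000) / (8) = -1.0000
Iteration 2:
  u = (0 - (1)·0.2571 - (3)·-1.0000) / (8) = 0.3429
  v = (-6 - (-4)·-0.5625 - (-2)·-1.0000) / (7) = -1.4643
  w = (-4 - (2)·-0.5625 - (-3)·0.2571) / (8) = -0.2630
Iteration 3:
  u = (0 - (1)·-1.4643 - (3)·-0.2630) / (8) = 0.2817
  v = (-6 - (-4)·0.3429 - (-2)·-0.2630) / (7) = -0.7363
  w = (-4 - (2)·0.3429 - (-3)·-1.4643) / (8) = -1.1348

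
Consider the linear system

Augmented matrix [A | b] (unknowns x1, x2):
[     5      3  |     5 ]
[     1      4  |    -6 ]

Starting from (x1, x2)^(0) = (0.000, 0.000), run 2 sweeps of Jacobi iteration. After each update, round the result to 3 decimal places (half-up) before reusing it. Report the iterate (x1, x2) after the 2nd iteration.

(1.900, -1.750)

Iteration 1:
  x1 = (5 - (3)·0.000) / (5) = 1.000
  x2 = (-6 - (1)·0.000) / (4) = -1.500
Iteration 2:
  x1 = (5 - (3)·-1.500) / (5) = 1.900
  x2 = (-6 - (1)·1.000) / (4) = -1.750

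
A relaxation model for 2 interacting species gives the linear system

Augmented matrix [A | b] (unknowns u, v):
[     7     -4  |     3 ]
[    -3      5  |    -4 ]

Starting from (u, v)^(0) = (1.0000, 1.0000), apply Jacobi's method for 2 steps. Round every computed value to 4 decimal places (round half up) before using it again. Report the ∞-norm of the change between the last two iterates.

0.6857

Iteration 1:
  u = (3 - (-4)·1.0000) / (7) = 1.0000
  v = (-4 - (-3)·1.0000) / (5) = -0.2000
Iteration 2:
  u = (3 - (-4)·-0.2000) / (7) = 0.3143
  v = (-4 - (-3)·1.0000) / (5) = -0.2000
Change: (-0.6857, 0.0000) → max |·| = 0.6857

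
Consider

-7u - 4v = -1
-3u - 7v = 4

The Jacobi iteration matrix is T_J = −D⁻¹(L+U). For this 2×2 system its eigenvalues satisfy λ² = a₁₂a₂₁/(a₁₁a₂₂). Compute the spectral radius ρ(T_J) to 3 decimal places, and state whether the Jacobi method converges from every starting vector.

a₁₂a₂₁/(a₁₁a₂₂) = (-4)·(-3) / ((-7)·(-7)) = 0.244898
ρ = √|0.244898| = √0.244898 = 0.495
ρ < 1, so Jacobi converges

0.495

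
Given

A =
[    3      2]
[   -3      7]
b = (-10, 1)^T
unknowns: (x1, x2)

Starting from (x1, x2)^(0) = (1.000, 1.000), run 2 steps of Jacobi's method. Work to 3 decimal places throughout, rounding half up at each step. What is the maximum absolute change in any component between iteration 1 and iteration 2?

Iteration 1:
  x1 = (-10 - (2)·1.000) / (3) = -4.000
  x2 = (1 - (-3)·1.000) / (7) = 0.571
Iteration 2:
  x1 = (-10 - (2)·0.571) / (3) = -3.714
  x2 = (1 - (-3)·-4.000) / (7) = -1.571
Change: (0.286, -2.142) → max |·| = 2.142

2.142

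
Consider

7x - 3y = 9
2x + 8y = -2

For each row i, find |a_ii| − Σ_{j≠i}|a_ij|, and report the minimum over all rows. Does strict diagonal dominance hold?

4

row 1: |7| − (3) = 4
row 2: |8| − (2) = 6
minimum over rows = 4 → strictly diagonally dominant (convergence guaranteed)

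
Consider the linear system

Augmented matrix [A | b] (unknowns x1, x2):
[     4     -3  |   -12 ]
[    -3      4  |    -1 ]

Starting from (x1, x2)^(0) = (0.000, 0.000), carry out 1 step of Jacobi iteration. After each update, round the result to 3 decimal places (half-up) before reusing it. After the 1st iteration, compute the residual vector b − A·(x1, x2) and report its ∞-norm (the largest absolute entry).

Iteration 1:
  x1 = (-12 - (-3)·0.000) / (4) = -3.000
  x2 = (-1 - (-3)·0.000) / (4) = -0.250
Residual b − A·x = (-0.750, -9.000); ∞-norm = 9.000

9.000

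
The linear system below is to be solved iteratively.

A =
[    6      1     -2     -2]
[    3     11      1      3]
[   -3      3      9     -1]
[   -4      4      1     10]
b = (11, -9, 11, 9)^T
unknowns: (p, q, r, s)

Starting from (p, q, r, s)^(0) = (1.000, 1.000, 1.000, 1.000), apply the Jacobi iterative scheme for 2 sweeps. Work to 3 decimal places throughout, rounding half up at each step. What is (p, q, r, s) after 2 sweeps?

Iteration 1:
  p = (11 - (1)·1.000 - (-2)·1.000 - (-2)·1.000) / (6) = 2.333
  q = (-9 - (3)·1.000 - (1)·1.000 - (3)·1.000) / (11) = -1.455
  r = (11 - (-3)·1.000 - (3)·1.000 - (-1)·1.000) / (9) = 1.333
  s = (9 - (-4)·1.000 - (4)·1.000 - (1)·1.000) / (10) = 0.800
Iteration 2:
  p = (11 - (1)·-1.455 - (-2)·1.333 - (-2)·0.800) / (6) = 2.787
  q = (-9 - (3)·2.333 - (1)·1.333 - (3)·0.800) / (11) = -1.794
  r = (11 - (-3)·2.333 - (3)·-1.455 - (-1)·0.800) / (9) = 2.574
  s = (9 - (-4)·2.333 - (4)·-1.455 - (1)·1.333) / (10) = 2.282

(2.787, -1.794, 2.574, 2.282)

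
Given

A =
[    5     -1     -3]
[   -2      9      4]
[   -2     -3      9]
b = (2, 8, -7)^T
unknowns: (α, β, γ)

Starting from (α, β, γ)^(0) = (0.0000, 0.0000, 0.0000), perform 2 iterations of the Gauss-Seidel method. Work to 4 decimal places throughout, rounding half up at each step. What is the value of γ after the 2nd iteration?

-0.3158

Iteration 1:
  α = (2 - (-1)·0.0000 - (-3)·0.0000) / (5) = 0.4000
  β = (8 - (-2)·0.4000 - (4)·0.0000) / (9) = 0.9778
  γ = (-7 - (-2)·0.4000 - (-3)·0.9778) / (9) = -0.3630
Iteration 2:
  α = (2 - (-1)·0.9778 - (-3)·-0.3630) / (5) = 0.3778
  β = (8 - (-2)·0.3778 - (4)·-0.3630) / (9) = 1.1342
  γ = (-7 - (-2)·0.3778 - (-3)·1.1342) / (9) = -0.3158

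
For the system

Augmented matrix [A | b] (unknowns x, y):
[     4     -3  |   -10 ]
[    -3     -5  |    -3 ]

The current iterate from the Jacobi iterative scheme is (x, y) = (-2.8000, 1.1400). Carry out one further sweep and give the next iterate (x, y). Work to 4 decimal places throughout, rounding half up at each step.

(-1.6450, 2.2800)

One sweep:
  x = (-10 - (-3)·1.1400) / (4) = -1.6450
  y = (-3 - (-3)·-2.8000) / (-5) = 2.2800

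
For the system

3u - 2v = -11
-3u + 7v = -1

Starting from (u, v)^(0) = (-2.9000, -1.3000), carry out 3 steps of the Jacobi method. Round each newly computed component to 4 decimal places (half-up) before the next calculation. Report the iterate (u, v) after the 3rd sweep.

(-5.0571, -2.1102)

Iteration 1:
  u = (-11 - (-2)·-1.3000) / (3) = -4.5333
  v = (-1 - (-3)·-2.9000) / (7) = -1.3857
Iteration 2:
  u = (-11 - (-2)·-1.3857) / (3) = -4.5905
  v = (-1 - (-3)·-4.5333) / (7) = -2.0857
Iteration 3:
  u = (-11 - (-2)·-2.0857) / (3) = -5.0571
  v = (-1 - (-3)·-4.5905) / (7) = -2.1102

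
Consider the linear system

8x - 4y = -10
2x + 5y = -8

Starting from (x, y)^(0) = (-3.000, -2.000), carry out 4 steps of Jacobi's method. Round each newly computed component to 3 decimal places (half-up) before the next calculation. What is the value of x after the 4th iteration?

Iteration 1:
  x = (-10 - (-4)·-2.000) / (8) = -2.250
  y = (-8 - (2)·-3.000) / (5) = -0.400
Iteration 2:
  x = (-10 - (-4)·-0.400) / (8) = -1.450
  y = (-8 - (2)·-2.250) / (5) = -0.700
Iteration 3:
  x = (-10 - (-4)·-0.700) / (8) = -1.600
  y = (-8 - (2)·-1.450) / (5) = -1.020
Iteration 4:
  x = (-10 - (-4)·-1.020) / (8) = -1.760
  y = (-8 - (2)·-1.600) / (5) = -0.960

-1.760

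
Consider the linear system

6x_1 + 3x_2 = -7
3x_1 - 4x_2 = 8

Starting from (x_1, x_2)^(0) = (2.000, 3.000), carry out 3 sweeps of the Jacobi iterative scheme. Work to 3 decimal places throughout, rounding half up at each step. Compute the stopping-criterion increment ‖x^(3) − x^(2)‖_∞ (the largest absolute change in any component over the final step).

Iteration 1:
  x_1 = (-7 - (3)·3.000) / (6) = -2.667
  x_2 = (8 - (3)·2.000) / (-4) = -0.500
Iteration 2:
  x_1 = (-7 - (3)·-0.500) / (6) = -0.917
  x_2 = (8 - (3)·-2.667) / (-4) = -4.000
Iteration 3:
  x_1 = (-7 - (3)·-4.000) / (6) = 0.833
  x_2 = (8 - (3)·-0.917) / (-4) = -2.688
Change: (1.750, 1.312) → max |·| = 1.750

1.750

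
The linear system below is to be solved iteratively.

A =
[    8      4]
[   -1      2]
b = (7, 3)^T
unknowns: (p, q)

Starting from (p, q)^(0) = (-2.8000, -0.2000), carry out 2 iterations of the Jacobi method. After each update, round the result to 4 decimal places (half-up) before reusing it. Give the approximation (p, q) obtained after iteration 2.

(0.8250, 1.9875)

Iteration 1:
  p = (7 - (4)·-0.2000) / (8) = 0.9750
  q = (3 - (-1)·-2.8000) / (2) = 0.1000
Iteration 2:
  p = (7 - (4)·0.1000) / (8) = 0.8250
  q = (3 - (-1)·0.9750) / (2) = 1.9875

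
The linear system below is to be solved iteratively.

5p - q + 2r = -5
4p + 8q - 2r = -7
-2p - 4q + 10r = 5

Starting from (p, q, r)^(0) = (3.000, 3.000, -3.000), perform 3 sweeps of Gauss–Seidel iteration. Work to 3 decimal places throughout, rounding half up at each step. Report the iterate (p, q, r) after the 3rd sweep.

Iteration 1:
  p = (-5 - (-1)·3.000 - (2)·-3.000) / (5) = 0.800
  q = (-7 - (4)·0.800 - (-2)·-3.000) / (8) = -2.025
  r = (5 - (-2)·0.800 - (-4)·-2.025) / (10) = -0.150
Iteration 2:
  p = (-5 - (-1)·-2.025 - (2)·-0.150) / (5) = -1.345
  q = (-7 - (4)·-1.345 - (-2)·-0.150) / (8) = -0.240
  r = (5 - (-2)·-1.345 - (-4)·-0.240) / (10) = 0.135
Iteration 3:
  p = (-5 - (-1)·-0.240 - (2)·0.135) / (5) = -1.102
  q = (-7 - (4)·-1.102 - (-2)·0.135) / (8) = -0.290
  r = (5 - (-2)·-1.102 - (-4)·-0.290) / (10) = 0.164

(-1.102, -0.290, 0.164)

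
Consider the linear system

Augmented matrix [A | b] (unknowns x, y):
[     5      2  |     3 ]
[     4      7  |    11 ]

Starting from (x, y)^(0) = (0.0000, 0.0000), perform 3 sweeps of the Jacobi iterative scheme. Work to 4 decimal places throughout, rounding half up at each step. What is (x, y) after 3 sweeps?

Iteration 1:
  x = (3 - (2)·0.0000) / (5) = 0.6000
  y = (11 - (4)·0.0000) / (7) = 1.5714
Iteration 2:
  x = (3 - (2)·1.5714) / (5) = -0.0286
  y = (11 - (4)·0.6000) / (7) = 1.2286
Iteration 3:
  x = (3 - (2)·1.2286) / (5) = 0.1086
  y = (11 - (4)·-0.0286) / (7) = 1.5878

(0.1086, 1.5878)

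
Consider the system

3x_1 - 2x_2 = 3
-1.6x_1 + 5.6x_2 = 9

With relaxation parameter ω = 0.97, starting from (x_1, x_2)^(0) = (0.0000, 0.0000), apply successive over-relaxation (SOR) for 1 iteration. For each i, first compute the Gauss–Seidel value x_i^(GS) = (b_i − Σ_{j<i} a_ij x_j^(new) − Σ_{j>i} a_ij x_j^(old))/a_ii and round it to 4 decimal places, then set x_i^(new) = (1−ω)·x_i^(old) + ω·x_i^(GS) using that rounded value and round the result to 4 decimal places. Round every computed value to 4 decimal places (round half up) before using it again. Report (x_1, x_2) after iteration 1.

Iteration 1:
  x_1: GS value = (3 - (-2)·0.0000) / (3) = 1.0000;  x_1 ← (1−ω)·0.0000 + ω·1.0000 = 0.9700
  x_2: GS value = (9 - (-1.6)·0.9700) / (5.6) = 1.8843;  x_2 ← (1−ω)·0.0000 + ω·1.8843 = 1.8278

(0.9700, 1.8278)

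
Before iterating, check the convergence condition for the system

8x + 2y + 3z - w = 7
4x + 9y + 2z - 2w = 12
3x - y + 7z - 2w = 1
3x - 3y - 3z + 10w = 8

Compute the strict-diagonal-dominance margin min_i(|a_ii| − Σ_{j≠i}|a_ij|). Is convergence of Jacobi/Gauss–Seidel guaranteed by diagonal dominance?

1

row 1: |8| − (2+3+1) = 2
row 2: |9| − (4+2+2) = 1
row 3: |7| − (3+1+2) = 1
row 4: |10| − (3+3+3) = 1
minimum over rows = 1 → strictly diagonally dominant (convergence guaranteed)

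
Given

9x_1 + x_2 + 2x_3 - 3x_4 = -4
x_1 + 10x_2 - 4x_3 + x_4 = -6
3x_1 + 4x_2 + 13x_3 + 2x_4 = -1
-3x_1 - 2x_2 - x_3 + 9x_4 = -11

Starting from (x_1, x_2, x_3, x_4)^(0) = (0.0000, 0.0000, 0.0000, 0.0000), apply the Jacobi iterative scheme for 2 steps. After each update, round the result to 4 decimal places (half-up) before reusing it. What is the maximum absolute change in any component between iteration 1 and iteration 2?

Iteration 1:
  x_1 = (-4 - (1)·0.0000 - (2)·0.0000 - (-3)·0.0000) / (9) = -0.4444
  x_2 = (-6 - (1)·0.0000 - (-4)·0.0000 - (1)·0.0000) / (10) = -0.6000
  x_3 = (-1 - (3)·0.0000 - (4)·0.0000 - (2)·0.0000) / (13) = -0.0769
  x_4 = (-11 - (-3)·0.0000 - (-2)·0.0000 - (-1)·0.0000) / (9) = -1.2222
Iteration 2:
  x_1 = (-4 - (1)·-0.6000 - (2)·-0.0769 - (-3)·-1.2222) / (9) = -0.7681
  x_2 = (-6 - (1)·-0.4444 - (-4)·-0.0769 - (1)·-1.2222) / (10) = -0.4641
  x_3 = (-1 - (3)·-0.4444 - (4)·-0.6000 - (2)·-1.2222) / (13) = 0.3983
  x_4 = (-11 - (-3)·-0.4444 - (-2)·-0.6000 - (-1)·-0.0769) / (9) = -1.5122
Change: (-0.3237, 0.1359, 0.4752, -0.2900) → max |·| = 0.4752

0.4752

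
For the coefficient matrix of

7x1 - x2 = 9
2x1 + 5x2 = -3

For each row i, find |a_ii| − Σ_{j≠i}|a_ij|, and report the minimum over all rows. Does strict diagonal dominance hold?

3

row 1: |7| − (1) = 6
row 2: |5| − (2) = 3
minimum over rows = 3 → strictly diagonally dominant (convergence guaranteed)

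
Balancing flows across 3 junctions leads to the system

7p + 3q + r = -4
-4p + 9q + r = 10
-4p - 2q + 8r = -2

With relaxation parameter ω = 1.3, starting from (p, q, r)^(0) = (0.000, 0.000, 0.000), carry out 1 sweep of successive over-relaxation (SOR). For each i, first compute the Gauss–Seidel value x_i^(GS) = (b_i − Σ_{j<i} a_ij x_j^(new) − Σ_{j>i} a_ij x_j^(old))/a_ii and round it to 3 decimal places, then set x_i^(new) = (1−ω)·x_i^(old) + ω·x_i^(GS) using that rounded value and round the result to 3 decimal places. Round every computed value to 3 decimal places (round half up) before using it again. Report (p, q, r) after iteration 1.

(-0.742, 1.015, -0.477)

Iteration 1:
  p: GS value = (-4 - (3)·0.000 - (1)·0.000) / (7) = -0.571;  p ← (1−ω)·0.000 + ω·-0.571 = -0.742
  q: GS value = (10 - (-4)·-0.742 - (1)·0.000) / (9) = 0.781;  q ← (1−ω)·0.000 + ω·0.781 = 1.015
  r: GS value = (-2 - (-4)·-0.742 - (-2)·1.015) / (8) = -0.367;  r ← (1−ω)·0.000 + ω·-0.367 = -0.477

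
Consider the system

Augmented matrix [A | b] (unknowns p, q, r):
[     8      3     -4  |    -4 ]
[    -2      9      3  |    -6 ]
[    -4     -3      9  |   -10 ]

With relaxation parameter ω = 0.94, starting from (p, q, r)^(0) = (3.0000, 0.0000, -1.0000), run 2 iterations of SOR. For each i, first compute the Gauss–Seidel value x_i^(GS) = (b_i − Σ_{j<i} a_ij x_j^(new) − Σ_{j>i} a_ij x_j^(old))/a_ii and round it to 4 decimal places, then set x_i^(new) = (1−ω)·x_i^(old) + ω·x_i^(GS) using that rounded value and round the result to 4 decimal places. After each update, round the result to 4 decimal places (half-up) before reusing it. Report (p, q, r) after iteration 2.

Iteration 1:
  p: GS value = (-4 - (3)·0.0000 - (-4)·-1.0000) / (8) = -1.0000;  p ← (1−ω)·3.0000 + ω·-1.0000 = -0.7600
  q: GS value = (-6 - (-2)·-0.7600 - (3)·-1.0000) / (9) = -0.5022;  q ← (1−ω)·0.0000 + ω·-0.5022 = -0.4721
  r: GS value = (-10 - (-4)·-0.7600 - (-3)·-0.4721) / (9) = -1.6063;  r ← (1−ω)·-1.0000 + ω·-1.6063 = -1.5699
Iteration 2:
  p: GS value = (-4 - (3)·-0.4721 - (-4)·-1.5699) / (8) = -1.1079;  p ← (1−ω)·-0.7600 + ω·-1.1079 = -1.0870
  q: GS value = (-6 - (-2)·-1.0870 - (3)·-1.5699) / (9) = -0.3849;  q ← (1−ω)·-0.4721 + ω·-0.3849 = -0.3901
  r: GS value = (-10 - (-4)·-1.0870 - (-3)·-0.3901) / (9) = -1.7243;  r ← (1−ω)·-1.5699 + ω·-1.7243 = -1.7150

(-1.0870, -0.3901, -1.7150)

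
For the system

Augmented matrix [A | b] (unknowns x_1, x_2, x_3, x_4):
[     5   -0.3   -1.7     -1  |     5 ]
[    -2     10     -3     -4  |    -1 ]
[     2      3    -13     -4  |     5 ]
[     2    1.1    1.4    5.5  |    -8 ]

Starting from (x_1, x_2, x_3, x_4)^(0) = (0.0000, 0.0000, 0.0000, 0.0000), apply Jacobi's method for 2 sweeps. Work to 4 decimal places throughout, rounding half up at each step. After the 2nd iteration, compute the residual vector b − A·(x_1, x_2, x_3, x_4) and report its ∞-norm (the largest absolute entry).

1.3639

Iteration 1:
  x_1 = (5 - (-0.3)·0.0000 - (-1.7)·0.0000 - (-1)·0.0000) / (5) = 1.0000
  x_2 = (-1 - (-2)·0.0000 - (-3)·0.0000 - (-4)·0.0000) / (10) = -0.1000
  x_3 = (5 - (2)·0.0000 - (3)·0.0000 - (-4)·0.0000) / (-13) = -0.3846
  x_4 = (-8 - (2)·0.0000 - (1.1)·0.0000 - (1.4)·0.0000) / (5.5) = -1.4545
Iteration 2:
  x_1 = (5 - (-0.3)·-0.1000 - (-1.7)·-0.3846 - (-1)·-1.4545) / (5) = 0.5723
  x_2 = (-1 - (-2)·1.0000 - (-3)·-0.3846 - (-4)·-1.4545) / (10) = -0.5972
  x_3 = (5 - (2)·1.0000 - (3)·-0.1000 - (-4)·-1.4545) / (-13) = 0.1937
  x_4 = (-8 - (2)·1.0000 - (1.1)·-0.1000 - (1.4)·-0.3846) / (5.5) = -1.7003
Residual b − A·x = (0.5883, -0.1035, 1.3639, 0.5928); ∞-norm = 1.3639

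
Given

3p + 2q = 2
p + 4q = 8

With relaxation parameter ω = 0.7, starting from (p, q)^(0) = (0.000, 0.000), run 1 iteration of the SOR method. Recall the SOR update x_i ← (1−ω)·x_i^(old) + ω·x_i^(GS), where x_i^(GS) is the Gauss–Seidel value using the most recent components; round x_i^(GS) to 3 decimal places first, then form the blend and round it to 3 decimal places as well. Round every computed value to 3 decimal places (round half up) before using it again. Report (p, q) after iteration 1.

(0.467, 1.318)

Iteration 1:
  p: GS value = (2 - (2)·0.000) / (3) = 0.667;  p ← (1−ω)·0.000 + ω·0.667 = 0.467
  q: GS value = (8 - (1)·0.467) / (4) = 1.883;  q ← (1−ω)·0.000 + ω·1.883 = 1.318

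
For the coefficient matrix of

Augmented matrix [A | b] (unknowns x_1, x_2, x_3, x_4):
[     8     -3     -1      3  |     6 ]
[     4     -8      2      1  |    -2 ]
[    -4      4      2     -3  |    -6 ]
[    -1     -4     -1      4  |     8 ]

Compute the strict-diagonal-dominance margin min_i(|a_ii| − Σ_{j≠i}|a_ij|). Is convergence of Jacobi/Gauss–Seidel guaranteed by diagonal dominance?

-9

row 1: |8| − (3+1+3) = 1
row 2: |-8| − (4+2+1) = 1
row 3: |2| − (4+4+3) = -9
row 4: |4| − (1+4+1) = -2
minimum over rows = -9 → not strictly diagonally dominant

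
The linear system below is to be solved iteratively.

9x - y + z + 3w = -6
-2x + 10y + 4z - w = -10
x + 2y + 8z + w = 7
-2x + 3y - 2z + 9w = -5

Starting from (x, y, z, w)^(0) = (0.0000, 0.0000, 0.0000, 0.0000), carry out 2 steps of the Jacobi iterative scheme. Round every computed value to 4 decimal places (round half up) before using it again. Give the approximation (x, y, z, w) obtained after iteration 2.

(-0.6898, -1.5389, 1.2778, -0.1759)

Iteration 1:
  x = (-6 - (-1)·0.0000 - (1)·0.0000 - (3)·0.0000) / (9) = -0.6667
  y = (-10 - (-2)·0.0000 - (4)·0.0000 - (-1)·0.0000) / (10) = -1.0000
  z = (7 - (1)·0.0000 - (2)·0.0000 - (1)·0.0000) / (8) = 0.8750
  w = (-5 - (-2)·0.0000 - (3)·0.0000 - (-2)·0.0000) / (9) = -0.5556
Iteration 2:
  x = (-6 - (-1)·-1.0000 - (1)·0.8750 - (3)·-0.5556) / (9) = -0.6898
  y = (-10 - (-2)·-0.6667 - (4)·0.8750 - (-1)·-0.5556) / (10) = -1.5389
  z = (7 - (1)·-0.6667 - (2)·-1.0000 - (1)·-0.5556) / (8) = 1.2778
  w = (-5 - (-2)·-0.6667 - (3)·-1.0000 - (-2)·0.8750) / (9) = -0.1759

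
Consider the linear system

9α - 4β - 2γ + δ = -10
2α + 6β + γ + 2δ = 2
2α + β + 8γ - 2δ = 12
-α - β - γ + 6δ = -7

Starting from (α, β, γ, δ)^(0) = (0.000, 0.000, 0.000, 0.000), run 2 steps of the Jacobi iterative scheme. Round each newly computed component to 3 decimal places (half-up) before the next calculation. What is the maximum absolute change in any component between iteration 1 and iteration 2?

0.611

Iteration 1:
  α = (-10 - (-4)·0.000 - (-2)·0.000 - (1)·0.000) / (9) = -1.111
  β = (2 - (2)·0.000 - (1)·0.000 - (2)·0.000) / (6) = 0.333
  γ = (12 - (2)·0.000 - (1)·0.000 - (-2)·0.000) / (8) = 1.500
  δ = (-7 - (-1)·0.000 - (-1)·0.000 - (-1)·0.000) / (6) = -1.167
Iteration 2:
  α = (-10 - (-4)·0.333 - (-2)·1.500 - (1)·-1.167) / (9) = -0.500
  β = (2 - (2)·-1.111 - (1)·1.500 - (2)·-1.167) / (6) = 0.843
  γ = (12 - (2)·-1.111 - (1)·0.333 - (-2)·-1.167) / (8) = 1.444
  δ = (-7 - (-1)·-1.111 - (-1)·0.333 - (-1)·1.500) / (6) = -1.046
Change: (0.611, 0.510, -0.056, 0.121) → max |·| = 0.611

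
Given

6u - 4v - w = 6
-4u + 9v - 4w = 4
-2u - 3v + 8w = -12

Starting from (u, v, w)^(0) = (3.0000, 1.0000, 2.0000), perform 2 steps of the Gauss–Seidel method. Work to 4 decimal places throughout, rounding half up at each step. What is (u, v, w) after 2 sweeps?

(2.4537, 1.4609, -0.3387)

Iteration 1:
  u = (6 - (-4)·1.0000 - (-1)·2.0000) / (6) = 2.0000
  v = (4 - (-4)·2.0000 - (-4)·2.0000) / (9) = 2.2222
  w = (-12 - (-2)·2.0000 - (-3)·2.2222) / (8) = -0.1667
Iteration 2:
  u = (6 - (-4)·2.2222 - (-1)·-0.1667) / (6) = 2.4537
  v = (4 - (-4)·2.4537 - (-4)·-0.1667) / (9) = 1.4609
  w = (-12 - (-2)·2.4537 - (-3)·1.4609) / (8) = -0.3387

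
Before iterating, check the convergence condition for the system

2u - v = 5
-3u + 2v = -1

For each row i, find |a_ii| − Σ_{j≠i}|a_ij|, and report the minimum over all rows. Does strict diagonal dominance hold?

-1

row 1: |2| − (1) = 1
row 2: |2| − (3) = -1
minimum over rows = -1 → not strictly diagonally dominant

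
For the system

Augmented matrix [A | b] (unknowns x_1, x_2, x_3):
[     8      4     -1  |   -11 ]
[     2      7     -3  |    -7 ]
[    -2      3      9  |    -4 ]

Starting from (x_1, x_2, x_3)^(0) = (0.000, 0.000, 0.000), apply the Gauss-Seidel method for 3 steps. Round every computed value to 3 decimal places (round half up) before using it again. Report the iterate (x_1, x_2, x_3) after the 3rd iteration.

(-0.970, -0.892, -0.363)

Iteration 1:
  x_1 = (-11 - (4)·0.000 - (-1)·0.000) / (8) = -1.375
  x_2 = (-7 - (2)·-1.375 - (-3)·0.000) / (7) = -0.607
  x_3 = (-4 - (-2)·-1.375 - (3)·-0.607) / (9) = -0.548
Iteration 2:
  x_1 = (-11 - (4)·-0.607 - (-1)·-0.548) / (8) = -1.140
  x_2 = (-7 - (2)·-1.140 - (-3)·-0.548) / (7) = -0.909
  x_3 = (-4 - (-2)·-1.140 - (3)·-0.909) / (9) = -0.395
Iteration 3:
  x_1 = (-11 - (4)·-0.909 - (-1)·-0.395) / (8) = -0.970
  x_2 = (-7 - (2)·-0.970 - (-3)·-0.395) / (7) = -0.892
  x_3 = (-4 - (-2)·-0.970 - (3)·-0.892) / (9) = -0.363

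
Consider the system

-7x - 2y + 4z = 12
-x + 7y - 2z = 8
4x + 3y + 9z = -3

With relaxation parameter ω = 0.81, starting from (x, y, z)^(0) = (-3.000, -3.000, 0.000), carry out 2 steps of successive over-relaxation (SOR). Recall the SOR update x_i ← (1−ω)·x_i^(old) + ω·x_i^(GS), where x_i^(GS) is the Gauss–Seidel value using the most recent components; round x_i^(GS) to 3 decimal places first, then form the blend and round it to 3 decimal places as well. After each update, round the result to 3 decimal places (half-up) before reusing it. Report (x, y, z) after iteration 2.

Iteration 1:
  x: GS value = (12 - (-2)·-3.000 - (4)·0.000) / (-7) = -0.857;  x ← (1−ω)·-3.000 + ω·-0.857 = -1.264
  y: GS value = (8 - (-1)·-1.264 - (-2)·0.000) / (7) = 0.962;  y ← (1−ω)·-3.000 + ω·0.962 = 0.209
  z: GS value = (-3 - (4)·-1.264 - (3)·0.209) / (9) = 0.159;  z ← (1−ω)·0.000 + ω·0.159 = 0.129
Iteration 2:
  x: GS value = (12 - (-2)·0.209 - (4)·0.129) / (-7) = -1.700;  x ← (1−ω)·-1.264 + ω·-1.700 = -1.617
  y: GS value = (8 - (-1)·-1.617 - (-2)·0.129) / (7) = 0.949;  y ← (1−ω)·0.209 + ω·0.949 = 0.808
  z: GS value = (-3 - (4)·-1.617 - (3)·0.808) / (9) = 0.116;  z ← (1−ω)·0.129 + ω·0.116 = 0.118

(-1.617, 0.808, 0.118)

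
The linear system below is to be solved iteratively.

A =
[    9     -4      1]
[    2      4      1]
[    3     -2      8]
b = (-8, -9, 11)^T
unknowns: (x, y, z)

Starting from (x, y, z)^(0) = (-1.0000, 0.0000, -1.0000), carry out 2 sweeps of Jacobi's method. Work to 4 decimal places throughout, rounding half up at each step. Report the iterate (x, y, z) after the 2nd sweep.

Iteration 1:
  x = (-8 - (-4)·0.0000 - (1)·-1.0000) / (9) = -0.7778
  y = (-9 - (2)·-1.0000 - (1)·-1.0000) / (4) = -1.5000
  z = (11 - (3)·-1.0000 - (-2)·0.0000) / (8) = 1.7500
Iteration 2:
  x = (-8 - (-4)·-1.5000 - (1)·1.7500) / (9) = -1.7500
  y = (-9 - (2)·-0.7778 - (1)·1.7500) / (4) = -2.2986
  z = (11 - (3)·-0.7778 - (-2)·-1.5000) / (8) = 1.2917

(-1.7500, -2.2986, 1.2917)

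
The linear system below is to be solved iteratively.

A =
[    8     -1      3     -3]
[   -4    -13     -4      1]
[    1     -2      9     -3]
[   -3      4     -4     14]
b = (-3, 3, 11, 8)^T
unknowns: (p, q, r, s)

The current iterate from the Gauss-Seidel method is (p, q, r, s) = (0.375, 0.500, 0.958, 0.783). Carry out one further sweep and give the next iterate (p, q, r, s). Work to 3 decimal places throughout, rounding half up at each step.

(-0.378, -0.349, 1.448, 1.004)

One sweep:
  p = (-3 - (-1)·0.500 - (3)·0.958 - (-3)·0.783) / (8) = -0.378
  q = (3 - (-4)·-0.378 - (-4)·0.958 - (1)·0.783) / (-13) = -0.349
  r = (11 - (1)·-0.378 - (-2)·-0.349 - (-3)·0.783) / (9) = 1.448
  s = (8 - (-3)·-0.378 - (4)·-0.349 - (-4)·1.448) / (14) = 1.004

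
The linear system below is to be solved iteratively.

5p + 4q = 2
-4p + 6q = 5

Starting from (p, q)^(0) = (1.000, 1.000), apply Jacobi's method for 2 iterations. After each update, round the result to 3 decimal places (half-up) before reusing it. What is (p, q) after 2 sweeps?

(-0.800, 0.567)

Iteration 1:
  p = (2 - (4)·1.000) / (5) = -0.400
  q = (5 - (-4)·1.000) / (6) = 1.500
Iteration 2:
  p = (2 - (4)·1.500) / (5) = -0.800
  q = (5 - (-4)·-0.400) / (6) = 0.567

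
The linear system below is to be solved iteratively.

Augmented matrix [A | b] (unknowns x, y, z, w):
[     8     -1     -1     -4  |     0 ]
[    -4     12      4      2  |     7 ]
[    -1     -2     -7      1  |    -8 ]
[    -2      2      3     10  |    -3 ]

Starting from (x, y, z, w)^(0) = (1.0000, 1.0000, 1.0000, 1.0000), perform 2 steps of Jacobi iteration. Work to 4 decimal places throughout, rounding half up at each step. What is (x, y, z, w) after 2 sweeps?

(-0.1408, 0.6476, 0.8309, -0.4905)

Iteration 1:
  x = (0 - (-1)·1.0000 - (-1)·1.0000 - (-4)·1.0000) / (8) = 0.7500
  y = (7 - (-4)·1.0000 - (4)·1.0000 - (2)·1.0000) / (12) = 0.4167
  z = (-8 - (-1)·1.0000 - (-2)·1.0000 - (1)·1.0000) / (-7) = 0.8571
  w = (-3 - (-2)·1.0000 - (2)·1.0000 - (3)·1.0000) / (10) = -0.6000
Iteration 2:
  x = (0 - (-1)·0.4167 - (-1)·0.8571 - (-4)·-0.6000) / (8) = -0.1408
  y = (7 - (-4)·0.7500 - (4)·0.8571 - (2)·-0.6000) / (12) = 0.6476
  z = (-8 - (-1)·0.7500 - (-2)·0.4167 - (1)·-0.6000) / (-7) = 0.8309
  w = (-3 - (-2)·0.7500 - (2)·0.4167 - (3)·0.8571) / (10) = -0.4905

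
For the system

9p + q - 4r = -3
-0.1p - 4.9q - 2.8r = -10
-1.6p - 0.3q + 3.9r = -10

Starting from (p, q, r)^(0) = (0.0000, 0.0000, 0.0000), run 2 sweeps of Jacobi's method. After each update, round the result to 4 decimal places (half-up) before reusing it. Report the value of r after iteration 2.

Iteration 1:
  p = (-3 - (1)·0.0000 - (-4)·0.0000) / (9) = -0.3333
  q = (-10 - (-0.1)·0.0000 - (-2.8)·0.0000) / (-4.9) = 2.0408
  r = (-10 - (-1.6)·0.0000 - (-0.3)·0.0000) / (3.9) = -2.5641
Iteration 2:
  p = (-3 - (1)·2.0408 - (-4)·-2.5641) / (9) = -1.6997
  q = (-10 - (-0.1)·-0.3333 - (-2.8)·-2.5641) / (-4.9) = 3.5128
  r = (-10 - (-1.6)·-0.3333 - (-0.3)·2.0408) / (3.9) = -2.5439

-2.5439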